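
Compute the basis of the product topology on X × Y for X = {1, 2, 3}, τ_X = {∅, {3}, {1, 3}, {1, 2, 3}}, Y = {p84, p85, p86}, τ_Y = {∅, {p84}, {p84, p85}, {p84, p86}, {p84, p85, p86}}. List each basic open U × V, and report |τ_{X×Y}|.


Basis B = {∅ × ∅, {3} × {p84}, {1, 3} × {p84}, {3} × {p84, p85}, {3} × {p84, p86}, {1, 2, 3} × {p84}, {3} × {p84, p85, p86}, {1, 3} × {p84, p85}, {1, 3} × {p84, p86}, {1, 3} × {p84, p85, p86}, {1, 2, 3} × {p84, p85}, {1, 2, 3} × {p84, p86}, {1, 2, 3} × {p84, p85, p86}}; |τ_{X×Y}| = 30.

Enumerate products U × V with U ∈ τ_X, V ∈ τ_Y (deduplicated):
  ∅ × ∅ = {} (∅)
  {3} × {p84} = {(3,p84)}
  {1, 3} × {p84} = {(1,p84), (3,p84)}
  {3} × {p84, p85} = {(3,p84), (3,p85)}
  {3} × {p84, p86} = {(3,p84), (3,p86)}
  {1, 2, 3} × {p84} = {(1,p84), (2,p84), (3,p84)}
  {3} × {p84, p85, p86} = {(3,p84), (3,p85), (3,p86)}
  {1, 3} × {p84, p85} = {(1,p84), (1,p85), (3,p84), (3,p85)}
  {1, 3} × {p84, p86} = {(1,p84), (1,p86), (3,p84), (3,p86)}
  {1, 3} × {p84, p85, p86} = {(1,p84), (1,p85), (1,p86), (3,p84), (3,p85), (3,p86)}
  {1, 2, 3} × {p84, p85} = {(1,p84), (1,p85), (2,p84), (2,p85), (3,p84), (3,p85)}
  {1, 2, 3} × {p84, p86} = {(1,p84), (1,p86), (2,p84), (2,p86), (3,p84), (3,p86)}
  {1, 2, 3} × {p84, p85, p86} = {(1,p84), (1,p85), (1,p86), (2,p84), (2,p85), (2,p86), (3,p84), (3,p85), (3,p86)}
These 13 distinct sets form the basis B.
Close under arbitrary unions to get τ_{X×Y}; counting gives |τ_{X×Y}| = 30.


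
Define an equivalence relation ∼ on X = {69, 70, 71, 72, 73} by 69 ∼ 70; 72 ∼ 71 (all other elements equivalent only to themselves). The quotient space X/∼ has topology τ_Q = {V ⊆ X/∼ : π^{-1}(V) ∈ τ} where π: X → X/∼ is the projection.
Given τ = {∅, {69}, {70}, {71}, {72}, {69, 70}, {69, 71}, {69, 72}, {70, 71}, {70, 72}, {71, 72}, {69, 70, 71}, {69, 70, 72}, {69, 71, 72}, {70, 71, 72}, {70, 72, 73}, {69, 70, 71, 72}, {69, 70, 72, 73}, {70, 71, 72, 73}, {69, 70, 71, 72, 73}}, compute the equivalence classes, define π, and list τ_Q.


X/∼ = {[69=70], [71=72], [73]}; |τ_Q| = 5.

Equivalence classes: [69=70], [71=72], [73].
Quotient map π: X → X/∼ sends 69 ↦ [69=70], 70 ↦ [69=70], 71 ↦ [71=72], 72 ↦ [71=72], 73 ↦ [73].
For each subset V ⊆ X/∼, compute π^{-1}(V) ⊆ X and check whether π^{-1}(V) ∈ τ. V is open in τ_Q iff π^{-1}(V) ∈ τ.
  V = {}: π^{-1}(V) = ∅ ∈ τ ✓.
  V = {[69=70]}: π^{-1}(V) = {69, 70} ∈ τ ✓.
  V = {[71=72]}: π^{-1}(V) = {71, 72} ∈ τ ✓.
  V = {[69=70], [71=72]}: π^{-1}(V) = {69, 70, 71, 72} ∈ τ ✓.
  V = {[73]}: π^{-1}(V) = {73} ∉ τ ✗.
  V = {[69=70], [73]}: π^{-1}(V) = {69, 70, 73} ∉ τ ✗.
  V = {[71=72], [73]}: π^{-1}(V) = {71, 72, 73} ∉ τ ✗.
  V = {[69=70], [71=72], [73]}: π^{-1}(V) = {69, 70, 71, 72, 73} ∈ τ ✓.
Open sets in the quotient: τ_Q = {{}, {[69=70]}, {[71=72]}, {[69=70], [71=72]}, {[69=70], [71=72], [73]}} (5 elements).


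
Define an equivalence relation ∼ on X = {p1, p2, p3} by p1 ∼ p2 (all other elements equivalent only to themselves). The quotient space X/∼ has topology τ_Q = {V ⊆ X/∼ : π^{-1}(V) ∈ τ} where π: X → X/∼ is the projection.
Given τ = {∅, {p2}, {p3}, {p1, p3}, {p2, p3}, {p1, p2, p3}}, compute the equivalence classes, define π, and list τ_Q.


X/∼ = {[p1=p2], [p3]}; |τ_Q| = 3.

Equivalence classes: [p1=p2], [p3].
Quotient map π: X → X/∼ sends p1 ↦ [p1=p2], p2 ↦ [p1=p2], p3 ↦ [p3].
For each subset V ⊆ X/∼, compute π^{-1}(V) ⊆ X and check whether π^{-1}(V) ∈ τ. V is open in τ_Q iff π^{-1}(V) ∈ τ.
  V = {}: π^{-1}(V) = ∅ ∈ τ ✓.
  V = {[p1=p2]}: π^{-1}(V) = {p1, p2} ∉ τ ✗.
  V = {[p3]}: π^{-1}(V) = {p3} ∈ τ ✓.
  V = {[p1=p2], [p3]}: π^{-1}(V) = {p1, p2, p3} ∈ τ ✓.
Open sets in the quotient: τ_Q = {{}, {[p3]}, {[p1=p2], [p3]}} (3 elements).


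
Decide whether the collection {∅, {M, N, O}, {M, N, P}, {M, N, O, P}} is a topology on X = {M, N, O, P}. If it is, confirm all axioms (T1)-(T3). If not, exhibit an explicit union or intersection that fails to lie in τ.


τ is NOT a topology on X.

Axiom (T1): ∅ ∈ τ? Yes; X ∈ τ? Yes.
Axiom (T2/T3): check pairwise unions and intersections of members of τ.
Counterexample for (T3): {M, N, O} ∩ {M, N, P} = {M, N} ∉ τ. Therefore τ is NOT a topology.


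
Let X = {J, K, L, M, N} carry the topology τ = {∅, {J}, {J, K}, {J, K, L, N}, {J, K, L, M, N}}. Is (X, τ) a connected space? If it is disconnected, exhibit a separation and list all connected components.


(X, τ) is connected.

Find clopen sets (U ∈ τ with X ∖ U ∈ τ):
  U = ∅, X ∖ U = {J, K, L, M, N} — both open, so U is clopen.
  U = {J, K, L, M, N}, X ∖ U = ∅ — both open, so U is clopen.
Only trivial clopens (∅ and X) exist, so (X, τ) is connected.
Compute connected components by grouping points that agree on all clopens:
  component: {J, K, L, M, N}


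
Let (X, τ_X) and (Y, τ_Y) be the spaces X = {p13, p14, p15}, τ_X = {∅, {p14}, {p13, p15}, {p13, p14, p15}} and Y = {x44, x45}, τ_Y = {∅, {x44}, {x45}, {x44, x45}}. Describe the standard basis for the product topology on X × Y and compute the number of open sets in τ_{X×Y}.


Basis B = {∅ × ∅, {p14} × {x44}, {p14} × {x45}, {p13, p15} × {x44}, {p13, p15} × {x45}, {p14} × {x44, x45}, {p13, p14, p15} × {x44}, {p13, p14, p15} × {x45}, {p13, p15} × {x44, x45}, {p13, p14, p15} × {x44, x45}}; |τ_{X×Y}| = 16.

Enumerate products U × V with U ∈ τ_X, V ∈ τ_Y (deduplicated):
  ∅ × ∅ = {} (∅)
  {p14} × {x44} = {(p14,x44)}
  {p14} × {x45} = {(p14,x45)}
  {p13, p15} × {x44} = {(p13,x44), (p15,x44)}
  {p13, p15} × {x45} = {(p13,x45), (p15,x45)}
  {p14} × {x44, x45} = {(p14,x44), (p14,x45)}
  {p13, p14, p15} × {x44} = {(p13,x44), (p14,x44), (p15,x44)}
  {p13, p14, p15} × {x45} = {(p13,x45), (p14,x45), (p15,x45)}
  {p13, p15} × {x44, x45} = {(p13,x44), (p13,x45), (p15,x44), (p15,x45)}
  {p13, p14, p15} × {x44, x45} = {(p13,x44), (p13,x45), (p14,x44), (p14,x45), (p15,x44), (p15,x45)}
These 10 distinct sets form the basis B.
Close under arbitrary unions to get τ_{X×Y}; counting gives |τ_{X×Y}| = 16.


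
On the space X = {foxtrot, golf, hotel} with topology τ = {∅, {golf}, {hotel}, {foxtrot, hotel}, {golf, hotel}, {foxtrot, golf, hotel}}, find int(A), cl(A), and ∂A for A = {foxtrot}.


int(A) = ∅, cl(A) = {foxtrot}, ∂A = {foxtrot}.

Closed sets in (X, τ) are complements of opens:
  closed(X, τ) = {∅, {foxtrot}, {golf}, {foxtrot, golf}, {foxtrot, hotel}, {foxtrot, golf, hotel}}.
int(A) = ⋃ {U ∈ τ : U ⊆ A}. Opens contained in A: ∅.
Taking the union of these: int(A) = ∅.
cl(A) = ⋂ {C closed : A ⊆ C}. Closed sets containing A: {foxtrot}, {foxtrot, golf}, {foxtrot, hotel}, {foxtrot, golf, hotel}.
Intersecting these: cl(A) = {foxtrot}.
∂A = cl(A) ∖ int(A) = {foxtrot} ∖ ∅ = {foxtrot}.


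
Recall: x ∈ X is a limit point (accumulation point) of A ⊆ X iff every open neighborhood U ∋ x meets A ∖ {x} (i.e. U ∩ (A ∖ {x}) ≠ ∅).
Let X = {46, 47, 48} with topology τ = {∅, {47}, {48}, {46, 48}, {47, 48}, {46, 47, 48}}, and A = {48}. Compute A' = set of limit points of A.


A' = {46}

For each x ∈ X, list the open sets U ∈ τ with x ∈ U, then check whether U ∩ (A ∖ {x}) ≠ ∅ for every such U.
  x = 46: opens ∋ x are {46, 48}, {46, 47, 48}; each meets A ∖ {46}, so x IS a limit point.
  x = 47: open {47} ∋ x has {47} ∩ (A ∖ {47}) = ∅, so x is NOT a limit point.
  x = 48: open {48} ∋ x has {48} ∩ (A ∖ {48}) = ∅, so x is NOT a limit point.
Collecting: A' = {46}.


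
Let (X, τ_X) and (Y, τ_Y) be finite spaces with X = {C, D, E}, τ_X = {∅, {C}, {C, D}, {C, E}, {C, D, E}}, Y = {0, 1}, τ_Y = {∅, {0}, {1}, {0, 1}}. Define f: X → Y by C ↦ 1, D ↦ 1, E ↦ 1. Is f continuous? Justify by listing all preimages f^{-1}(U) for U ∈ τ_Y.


f IS continuous.

Compute f^{-1}(U) for each U ∈ τ_Y:
  U = ∅: f^{-1}(U) = ∅ ∈ τ_X ✓.
  U = {0}: f^{-1}(U) = ∅ ∈ τ_X ✓.
  U = {1}: f^{-1}(U) = {C, D, E} ∈ τ_X ✓.
  U = {0, 1}: f^{-1}(U) = {C, D, E} ∈ τ_X ✓.
Every preimage lies in τ_X, so f IS continuous.


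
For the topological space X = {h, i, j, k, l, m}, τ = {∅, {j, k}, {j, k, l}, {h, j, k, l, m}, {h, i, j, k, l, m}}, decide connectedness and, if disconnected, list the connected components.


(X, τ) is connected.

Find clopen sets (U ∈ τ with X ∖ U ∈ τ):
  U = ∅, X ∖ U = {h, i, j, k, l, m} — both open, so U is clopen.
  U = {h, i, j, k, l, m}, X ∖ U = ∅ — both open, so U is clopen.
Only trivial clopens (∅ and X) exist, so (X, τ) is connected.
Compute connected components by grouping points that agree on all clopens:
  component: {h, i, j, k, l, m}


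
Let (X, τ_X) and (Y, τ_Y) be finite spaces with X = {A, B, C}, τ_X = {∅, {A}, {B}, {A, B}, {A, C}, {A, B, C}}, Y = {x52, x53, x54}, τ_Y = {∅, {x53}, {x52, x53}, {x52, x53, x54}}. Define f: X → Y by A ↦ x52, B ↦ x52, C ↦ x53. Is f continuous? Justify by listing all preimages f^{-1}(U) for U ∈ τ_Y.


f is NOT continuous.

Compute f^{-1}(U) for each U ∈ τ_Y:
  U = ∅: f^{-1}(U) = ∅ ∈ τ_X ✓.
  U = {x53}: f^{-1}(U) = {C} ∉ τ_X ✗.
  U = {x52, x53}: f^{-1}(U) = {A, B, C} ∈ τ_X ✓.
  U = {x52, x53, x54}: f^{-1}(U) = {A, B, C} ∈ τ_X ✓.
Found U = {x53} with f^{-1}(U) = {C} not in τ_X. Therefore f is NOT continuous.


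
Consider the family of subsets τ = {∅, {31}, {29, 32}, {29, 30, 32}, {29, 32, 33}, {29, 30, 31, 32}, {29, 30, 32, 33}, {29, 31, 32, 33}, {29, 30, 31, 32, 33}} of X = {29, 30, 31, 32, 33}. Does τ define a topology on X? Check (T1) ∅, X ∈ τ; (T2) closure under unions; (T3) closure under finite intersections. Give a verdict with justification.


τ is NOT a topology on X.

Axiom (T1): ∅ ∈ τ? Yes; X ∈ τ? Yes.
Axiom (T2/T3): check pairwise unions and intersections of members of τ.
Counterexample for (T2): {31} ∪ {29, 32} = {29, 31, 32} ∉ τ. Therefore τ is NOT a topology.


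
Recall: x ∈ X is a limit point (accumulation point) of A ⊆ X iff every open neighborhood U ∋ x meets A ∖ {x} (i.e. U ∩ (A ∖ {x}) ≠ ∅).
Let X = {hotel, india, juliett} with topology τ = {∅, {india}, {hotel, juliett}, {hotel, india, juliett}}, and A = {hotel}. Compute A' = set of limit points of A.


A' = {juliett}

For each x ∈ X, list the open sets U ∈ τ with x ∈ U, then check whether U ∩ (A ∖ {x}) ≠ ∅ for every such U.
  x = hotel: open {hotel, juliett} ∋ x has {hotel, juliett} ∩ (A ∖ {hotel}) = ∅, so x is NOT a limit point.
  x = india: open {india} ∋ x has {india} ∩ (A ∖ {india}) = ∅, so x is NOT a limit point.
  x = juliett: opens ∋ x are {hotel, juliett}, {hotel, india, juliett}; each meets A ∖ {juliett}, so x IS a limit point.
Collecting: A' = {juliett}.


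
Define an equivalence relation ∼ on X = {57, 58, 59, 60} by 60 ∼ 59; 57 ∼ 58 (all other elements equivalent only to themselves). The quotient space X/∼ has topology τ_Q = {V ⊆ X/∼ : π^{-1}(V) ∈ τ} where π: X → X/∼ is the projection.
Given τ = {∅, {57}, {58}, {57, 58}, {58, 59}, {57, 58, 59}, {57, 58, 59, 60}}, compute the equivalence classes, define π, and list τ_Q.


X/∼ = {[57=58], [59=60]}; |τ_Q| = 3.

Equivalence classes: [57=58], [59=60].
Quotient map π: X → X/∼ sends 57 ↦ [57=58], 58 ↦ [57=58], 59 ↦ [59=60], 60 ↦ [59=60].
For each subset V ⊆ X/∼, compute π^{-1}(V) ⊆ X and check whether π^{-1}(V) ∈ τ. V is open in τ_Q iff π^{-1}(V) ∈ τ.
  V = {}: π^{-1}(V) = ∅ ∈ τ ✓.
  V = {[57=58]}: π^{-1}(V) = {57, 58} ∈ τ ✓.
  V = {[59=60]}: π^{-1}(V) = {59, 60} ∉ τ ✗.
  V = {[57=58], [59=60]}: π^{-1}(V) = {57, 58, 59, 60} ∈ τ ✓.
Open sets in the quotient: τ_Q = {{}, {[57=58]}, {[57=58], [59=60]}} (3 elements).


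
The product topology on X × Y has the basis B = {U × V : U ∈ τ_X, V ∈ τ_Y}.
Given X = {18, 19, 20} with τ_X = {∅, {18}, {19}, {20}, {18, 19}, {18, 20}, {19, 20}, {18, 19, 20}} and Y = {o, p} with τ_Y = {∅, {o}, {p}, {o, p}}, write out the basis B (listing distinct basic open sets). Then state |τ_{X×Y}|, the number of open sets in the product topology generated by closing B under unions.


Basis B = {∅ × ∅, {18} × {o}, {18} × {p}, {19} × {o}, {19} × {p}, {20} × {o}, {20} × {p}, {18} × {o, p}, {18, 19} × {o}, {18, 20} × {o}, {18, 19} × {p}, {18, 20} × {p}, {19} × {o, p}, {19, 20} × {o}, {19, 20} × {p}, {20} × {o, p}, {18, 19, 20} × {o}, {18, 19, 20} × {p}, {18, 19} × {o, p}, {18, 20} × {o, p}, {19, 20} × {o, p}, {18, 19, 20} × {o, p}}; |τ_{X×Y}| = 64.

Enumerate products U × V with U ∈ τ_X, V ∈ τ_Y (deduplicated):
  ∅ × ∅ = {} (∅)
  {18} × {o} = {(18,o)}
  {18} × {p} = {(18,p)}
  {19} × {o} = {(19,o)}
  {19} × {p} = {(19,p)}
  {20} × {o} = {(20,o)}
  {20} × {p} = {(20,p)}
  {18} × {o, p} = {(18,o), (18,p)}
  {18, 19} × {o} = {(18,o), (19,o)}
  {18, 20} × {o} = {(18,o), (20,o)}
  {18, 19} × {p} = {(18,p), (19,p)}
  {18, 20} × {p} = {(18,p), (20,p)}
  {19} × {o, p} = {(19,o), (19,p)}
  {19, 20} × {o} = {(19,o), (20,o)}
  {19, 20} × {p} = {(19,p), (20,p)}
  {20} × {o, p} = {(20,o), (20,p)}
  {18, 19, 20} × {o} = {(18,o), (19,o), (20,o)}
  {18, 19, 20} × {p} = {(18,p), (19,p), (20,p)}
  {18, 19} × {o, p} = {(18,o), (18,p), (19,o), (19,p)}
  {18, 20} × {o, p} = {(18,o), (18,p), (20,o), (20,p)}
  {19, 20} × {o, p} = {(19,o), (19,p), (20,o), (20,p)}
  {18, 19, 20} × {o, p} = {(18,o), (18,p), (19,o), (19,p), (20,o), (20,p)}
These 22 distinct sets form the basis B.
Close under arbitrary unions to get τ_{X×Y}; counting gives |τ_{X×Y}| = 64.


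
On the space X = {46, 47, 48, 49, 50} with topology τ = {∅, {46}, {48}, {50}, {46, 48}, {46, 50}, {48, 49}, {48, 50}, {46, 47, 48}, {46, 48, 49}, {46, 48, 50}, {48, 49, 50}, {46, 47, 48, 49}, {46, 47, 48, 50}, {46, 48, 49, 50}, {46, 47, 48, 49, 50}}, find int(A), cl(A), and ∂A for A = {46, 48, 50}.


int(A) = {46, 48, 50}, cl(A) = {46, 47, 48, 49, 50}, ∂A = {47, 49}.

Closed sets in (X, τ) are complements of opens:
  closed(X, τ) = {∅, {47}, {49}, {50}, {46, 47}, {47, 49}, {47, 50}, {49, 50}, {46, 47, 49}, {46, 47, 50}, {47, 48, 49}, {47, 49, 50}, {46, 47, 48, 49}, {46, 47, 49, 50}, {47, 48, 49, 50}, {46, 47, 48, 49, 50}}.
int(A) = ⋃ {U ∈ τ : U ⊆ A}. Opens contained in A: ∅, {46}, {48}, {50}, {46, 48}, {46, 50}, {48, 50}, {46, 48, 50}.
Taking the union of these: int(A) = {46, 48, 50}.
cl(A) = ⋂ {C closed : A ⊆ C}. Closed sets containing A: {46, 47, 48, 49, 50}.
Intersecting these: cl(A) = {46, 47, 48, 49, 50}.
∂A = cl(A) ∖ int(A) = {46, 47, 48, 49, 50} ∖ {46, 48, 50} = {47, 49}.


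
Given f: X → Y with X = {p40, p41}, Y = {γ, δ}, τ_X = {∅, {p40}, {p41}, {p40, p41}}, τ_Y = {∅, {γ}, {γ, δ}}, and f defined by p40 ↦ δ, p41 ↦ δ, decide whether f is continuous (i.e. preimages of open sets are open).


f IS continuous.

Compute f^{-1}(U) for each U ∈ τ_Y:
  U = ∅: f^{-1}(U) = ∅ ∈ τ_X ✓.
  U = {γ}: f^{-1}(U) = ∅ ∈ τ_X ✓.
  U = {γ, δ}: f^{-1}(U) = {p40, p41} ∈ τ_X ✓.
Every preimage lies in τ_X, so f IS continuous.


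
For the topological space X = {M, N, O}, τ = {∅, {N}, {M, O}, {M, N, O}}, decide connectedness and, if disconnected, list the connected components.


(X, τ) is disconnected; components = [{N}, {M, O}].

Find clopen sets (U ∈ τ with X ∖ U ∈ τ):
  U = ∅, X ∖ U = {M, N, O} — both open, so U is clopen.
  U = {N}, X ∖ U = {M, O} — both open, so U is clopen.
  U = {M, O}, X ∖ U = {N} — both open, so U is clopen.
  U = {M, N, O}, X ∖ U = ∅ — both open, so U is clopen.
Nontrivial clopen(s) exist: e.g. {M, O}. So (X, τ) is disconnected.
Compute connected components by grouping points that agree on all clopens:
  component: {N}
  component: {M, O}


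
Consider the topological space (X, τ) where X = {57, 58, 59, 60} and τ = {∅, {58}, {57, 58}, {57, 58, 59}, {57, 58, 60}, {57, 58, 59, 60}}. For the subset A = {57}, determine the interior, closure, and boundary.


int(A) = ∅, cl(A) = {57, 59, 60}, ∂A = {57, 59, 60}.

Closed sets in (X, τ) are complements of opens:
  closed(X, τ) = {∅, {59}, {60}, {59, 60}, {57, 59, 60}, {57, 58, 59, 60}}.
int(A) = ⋃ {U ∈ τ : U ⊆ A}. Opens contained in A: ∅.
Taking the union of these: int(A) = ∅.
cl(A) = ⋂ {C closed : A ⊆ C}. Closed sets containing A: {57, 59, 60}, {57, 58, 59, 60}.
Intersecting these: cl(A) = {57, 59, 60}.
∂A = cl(A) ∖ int(A) = {57, 59, 60} ∖ ∅ = {57, 59, 60}.


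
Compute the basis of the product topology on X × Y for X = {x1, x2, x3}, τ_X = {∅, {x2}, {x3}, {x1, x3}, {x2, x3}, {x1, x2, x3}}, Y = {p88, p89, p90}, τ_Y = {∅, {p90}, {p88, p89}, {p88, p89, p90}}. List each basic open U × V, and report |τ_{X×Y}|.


Basis B = {∅ × ∅, {x2} × {p90}, {x3} × {p90}, {x1, x3} × {p90}, {x2} × {p88, p89}, {x2, x3} × {p90}, {x3} × {p88, p89}, {x1, x2, x3} × {p90}, {x2} × {p88, p89, p90}, {x3} × {p88, p89, p90}, {x1, x3} × {p88, p89}, {x2, x3} × {p88, p89}, {x1, x3} × {p88, p89, p90}, {x1, x2, x3} × {p88, p89}, {x2, x3} × {p88, p89, p90}, {x1, x2, x3} × {p88, p89, p90}}; |τ_{X×Y}| = 36.

Enumerate products U × V with U ∈ τ_X, V ∈ τ_Y (deduplicated):
  ∅ × ∅ = {} (∅)
  {x2} × {p90} = {(x2,p90)}
  {x3} × {p90} = {(x3,p90)}
  {x1, x3} × {p90} = {(x1,p90), (x3,p90)}
  {x2} × {p88, p89} = {(x2,p88), (x2,p89)}
  {x2, x3} × {p90} = {(x2,p90), (x3,p90)}
  {x3} × {p88, p89} = {(x3,p88), (x3,p89)}
  {x1, x2, x3} × {p90} = {(x1,p90), (x2,p90), (x3,p90)}
  {x2} × {p88, p89, p90} = {(x2,p88), (x2,p89), (x2,p90)}
  {x3} × {p88, p89, p90} = {(x3,p88), (x3,p89), (x3,p90)}
  {x1, x3} × {p88, p89} = {(x1,p88), (x1,p89), (x3,p88), (x3,p89)}
  {x2, x3} × {p88, p89} = {(x2,p88), (x2,p89), (x3,p88), (x3,p89)}
  {x1, x3} × {p88, p89, p90} = {(x1,p88), (x1,p89), (x1,p90), (x3,p88), (x3,p89), (x3,p90)}
  {x1, x2, x3} × {p88, p89} = {(x1,p88), (x1,p89), (x2,p88), (x2,p89), (x3,p88), (x3,p89)}
  {x2, x3} × {p88, p89, p90} = {(x2,p88), (x2,p89), (x2,p90), (x3,p88), (x3,p89), (x3,p90)}
  {x1, x2, x3} × {p88, p89, p90} = {(x1,p88), (x1,p89), (x1,p90), (x2,p88), (x2,p89), (x2,p90), (x3,p88), (x3,p89), (x3,p90)}
These 16 distinct sets form the basis B.
Close under arbitrary unions to get τ_{X×Y}; counting gives |τ_{X×Y}| = 36.


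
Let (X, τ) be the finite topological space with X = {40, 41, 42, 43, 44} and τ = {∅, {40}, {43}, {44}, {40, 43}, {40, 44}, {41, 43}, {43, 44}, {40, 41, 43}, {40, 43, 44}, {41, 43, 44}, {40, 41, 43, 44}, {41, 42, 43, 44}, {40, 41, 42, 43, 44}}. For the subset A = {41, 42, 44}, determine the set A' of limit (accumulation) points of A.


A' = {42}

For each x ∈ X, list the open sets U ∈ τ with x ∈ U, then check whether U ∩ (A ∖ {x}) ≠ ∅ for every such U.
  x = 40: open {40} ∋ x has {40} ∩ (A ∖ {40}) = ∅, so x is NOT a limit point.
  x = 41: open {41, 43} ∋ x has {41, 43} ∩ (A ∖ {41}) = ∅, so x is NOT a limit point.
  x = 42: opens ∋ x are {41, 42, 43, 44}, {40, 41, 42, 43, 44}; each meets A ∖ {42}, so x IS a limit point.
  x = 43: open {43} ∋ x has {43} ∩ (A ∖ {43}) = ∅, so x is NOT a limit point.
  x = 44: open {44} ∋ x has {44} ∩ (A ∖ {44}) = ∅, so x is NOT a limit point.
Collecting: A' = {42}.


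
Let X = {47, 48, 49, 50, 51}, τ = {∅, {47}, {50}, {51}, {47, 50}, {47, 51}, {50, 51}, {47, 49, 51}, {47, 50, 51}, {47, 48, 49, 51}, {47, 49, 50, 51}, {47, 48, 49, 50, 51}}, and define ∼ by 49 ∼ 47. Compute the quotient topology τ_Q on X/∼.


X/∼ = {[47=49], [48], [50], [51]}; |τ_Q| = 8.

Equivalence classes: [47=49], [48], [50], [51].
Quotient map π: X → X/∼ sends 47 ↦ [47=49], 48 ↦ [48], 49 ↦ [47=49], 50 ↦ [50], 51 ↦ [51].
For each subset V ⊆ X/∼, compute π^{-1}(V) ⊆ X and check whether π^{-1}(V) ∈ τ. V is open in τ_Q iff π^{-1}(V) ∈ τ.
  V = {}: π^{-1}(V) = ∅ ∈ τ ✓.
  V = {[47=49]}: π^{-1}(V) = {47, 49} ∉ τ ✗.
  V = {[48]}: π^{-1}(V) = {48} ∉ τ ✗.
  V = {[47=49], [48]}: π^{-1}(V) = {47, 48, 49} ∉ τ ✗.
  V = {[50]}: π^{-1}(V) = {50} ∈ τ ✓.
  V = {[47=49], [50]}: π^{-1}(V) = {47, 49, 50} ∉ τ ✗.
  V = {[48], [50]}: π^{-1}(V) = {48, 50} ∉ τ ✗.
  V = {[47=49], [48], [50]}: π^{-1}(V) = {47, 48, 49, 50} ∉ τ ✗.
  V = {[51]}: π^{-1}(V) = {51} ∈ τ ✓.
  V = {[47=49], [51]}: π^{-1}(V) = {47, 49, 51} ∈ τ ✓.
  V = {[48], [51]}: π^{-1}(V) = {48, 51} ∉ τ ✗.
  V = {[47=49], [48], [51]}: π^{-1}(V) = {47, 48, 49, 51} ∈ τ ✓.
  V = {[50], [51]}: π^{-1}(V) = {50, 51} ∈ τ ✓.
  V = {[47=49], [50], [51]}: π^{-1}(V) = {47, 49, 50, 51} ∈ τ ✓.
  V = {[48], [50], [51]}: π^{-1}(V) = {48, 50, 51} ∉ τ ✗.
  V = {[47=49], [48], [50], [51]}: π^{-1}(V) = {47, 48, 49, 50, 51} ∈ τ ✓.
Open sets in the quotient: τ_Q = {{}, {[50]}, {[51]}, {[47=49], [51]}, {[47=49], [48], [51]}, {[50], [51]}, {[47=49], [50], [51]}, {[47=49], [48], [50], [51]}} (8 elements).


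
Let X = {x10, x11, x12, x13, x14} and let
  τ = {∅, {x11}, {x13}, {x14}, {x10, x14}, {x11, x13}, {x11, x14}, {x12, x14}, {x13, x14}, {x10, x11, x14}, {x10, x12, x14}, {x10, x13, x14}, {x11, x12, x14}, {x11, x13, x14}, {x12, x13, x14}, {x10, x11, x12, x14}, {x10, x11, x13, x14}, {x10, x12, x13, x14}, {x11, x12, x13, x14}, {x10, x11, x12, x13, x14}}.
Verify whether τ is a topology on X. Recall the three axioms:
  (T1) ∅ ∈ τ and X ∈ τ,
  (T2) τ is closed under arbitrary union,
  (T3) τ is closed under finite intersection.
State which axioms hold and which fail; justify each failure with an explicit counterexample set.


τ IS a topology on X.

Axiom (T1): ∅ ∈ τ? Yes; X ∈ τ? Yes.
Axiom (T2/T3): check pairwise unions and intersections of members of τ.
All pairwise intersections and unions checked — each lies in τ. Therefore τ satisfies (T1), (T2), (T3): it IS a topology on X.


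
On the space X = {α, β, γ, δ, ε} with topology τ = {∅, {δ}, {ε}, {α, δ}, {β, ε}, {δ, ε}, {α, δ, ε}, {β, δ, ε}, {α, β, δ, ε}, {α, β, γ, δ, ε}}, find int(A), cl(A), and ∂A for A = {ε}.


int(A) = {ε}, cl(A) = {β, γ, ε}, ∂A = {β, γ}.

Closed sets in (X, τ) are complements of opens:
  closed(X, τ) = {∅, {γ}, {α, γ}, {β, γ}, {α, β, γ}, {α, γ, δ}, {β, γ, ε}, {α, β, γ, δ}, {α, β, γ, ε}, {α, β, γ, δ, ε}}.
int(A) = ⋃ {U ∈ τ : U ⊆ A}. Opens contained in A: ∅, {ε}.
Taking the union of these: int(A) = {ε}.
cl(A) = ⋂ {C closed : A ⊆ C}. Closed sets containing A: {β, γ, ε}, {α, β, γ, ε}, {α, β, γ, δ, ε}.
Intersecting these: cl(A) = {β, γ, ε}.
∂A = cl(A) ∖ int(A) = {β, γ, ε} ∖ {ε} = {β, γ}.


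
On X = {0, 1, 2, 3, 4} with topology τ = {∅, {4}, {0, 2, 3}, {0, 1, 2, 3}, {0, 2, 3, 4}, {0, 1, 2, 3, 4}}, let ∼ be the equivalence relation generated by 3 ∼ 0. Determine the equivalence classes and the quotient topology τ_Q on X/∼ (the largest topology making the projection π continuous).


X/∼ = {[0=3], [1], [2], [4]}; |τ_Q| = 6.

Equivalence classes: [0=3], [1], [2], [4].
Quotient map π: X → X/∼ sends 0 ↦ [0=3], 1 ↦ [1], 2 ↦ [2], 3 ↦ [0=3], 4 ↦ [4].
For each subset V ⊆ X/∼, compute π^{-1}(V) ⊆ X and check whether π^{-1}(V) ∈ τ. V is open in τ_Q iff π^{-1}(V) ∈ τ.
  V = {}: π^{-1}(V) = ∅ ∈ τ ✓.
  V = {[0=3]}: π^{-1}(V) = {0, 3} ∉ τ ✗.
  V = {[1]}: π^{-1}(V) = {1} ∉ τ ✗.
  V = {[0=3], [1]}: π^{-1}(V) = {0, 1, 3} ∉ τ ✗.
  V = {[2]}: π^{-1}(V) = {2} ∉ τ ✗.
  V = {[0=3], [2]}: π^{-1}(V) = {0, 2, 3} ∈ τ ✓.
  V = {[1], [2]}: π^{-1}(V) = {1, 2} ∉ τ ✗.
  V = {[0=3], [1], [2]}: π^{-1}(V) = {0, 1, 2, 3} ∈ τ ✓.
  V = {[4]}: π^{-1}(V) = {4} ∈ τ ✓.
  V = {[0=3], [4]}: π^{-1}(V) = {0, 3, 4} ∉ τ ✗.
  V = {[1], [4]}: π^{-1}(V) = {1, 4} ∉ τ ✗.
  V = {[0=3], [1], [4]}: π^{-1}(V) = {0, 1, 3, 4} ∉ τ ✗.
  V = {[2], [4]}: π^{-1}(V) = {2, 4} ∉ τ ✗.
  V = {[0=3], [2], [4]}: π^{-1}(V) = {0, 2, 3, 4} ∈ τ ✓.
  V = {[1], [2], [4]}: π^{-1}(V) = {1, 2, 4} ∉ τ ✗.
  V = {[0=3], [1], [2], [4]}: π^{-1}(V) = {0, 1, 2, 3, 4} ∈ τ ✓.
Open sets in the quotient: τ_Q = {{}, {[0=3], [2]}, {[0=3], [1], [2]}, {[4]}, {[0=3], [2], [4]}, {[0=3], [1], [2], [4]}} (6 elements).


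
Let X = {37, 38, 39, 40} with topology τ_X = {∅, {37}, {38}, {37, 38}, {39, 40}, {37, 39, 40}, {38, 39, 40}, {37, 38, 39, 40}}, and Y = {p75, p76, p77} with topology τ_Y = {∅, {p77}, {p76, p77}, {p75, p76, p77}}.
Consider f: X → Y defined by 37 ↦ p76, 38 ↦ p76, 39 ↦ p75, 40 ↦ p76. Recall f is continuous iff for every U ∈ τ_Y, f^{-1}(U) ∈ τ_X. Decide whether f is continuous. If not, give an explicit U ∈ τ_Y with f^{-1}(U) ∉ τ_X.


f is NOT continuous.

Compute f^{-1}(U) for each U ∈ τ_Y:
  U = ∅: f^{-1}(U) = ∅ ∈ τ_X ✓.
  U = {p77}: f^{-1}(U) = ∅ ∈ τ_X ✓.
  U = {p76, p77}: f^{-1}(U) = {37, 38, 40} ∉ τ_X ✗.
  U = {p75, p76, p77}: f^{-1}(U) = {37, 38, 39, 40} ∈ τ_X ✓.
Found U = {p76, p77} with f^{-1}(U) = {37, 38, 40} not in τ_X. Therefore f is NOT continuous.


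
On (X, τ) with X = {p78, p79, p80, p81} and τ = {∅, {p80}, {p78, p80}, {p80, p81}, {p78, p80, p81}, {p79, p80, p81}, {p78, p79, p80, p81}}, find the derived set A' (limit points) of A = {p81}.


A' = {p79}

For each x ∈ X, list the open sets U ∈ τ with x ∈ U, then check whether U ∩ (A ∖ {x}) ≠ ∅ for every such U.
  x = p78: open {p78, p80} ∋ x has {p78, p80} ∩ (A ∖ {p78}) = ∅, so x is NOT a limit point.
  x = p79: opens ∋ x are {p79, p80, p81}, {p78, p79, p80, p81}; each meets A ∖ {p79}, so x IS a limit point.
  x = p80: open {p80} ∋ x has {p80} ∩ (A ∖ {p80}) = ∅, so x is NOT a limit point.
  x = p81: open {p80, p81} ∋ x has {p80, p81} ∩ (A ∖ {p81}) = ∅, so x is NOT a limit point.
Collecting: A' = {p79}.


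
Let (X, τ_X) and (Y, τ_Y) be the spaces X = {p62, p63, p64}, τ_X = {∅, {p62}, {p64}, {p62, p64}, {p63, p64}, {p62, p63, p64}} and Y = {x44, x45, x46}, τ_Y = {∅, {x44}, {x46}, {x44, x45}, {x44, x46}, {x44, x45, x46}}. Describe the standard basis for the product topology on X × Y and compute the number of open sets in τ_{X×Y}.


Basis B = {∅ × ∅, {p62} × {x44}, {p62} × {x46}, {p64} × {x44}, {p64} × {x46}, {p62} × {x44, x45}, {p62} × {x44, x46}, {p62, p64} × {x44}, {p62, p64} × {x46}, {p63, p64} × {x44}, {p63, p64} × {x46}, {p64} × {x44, x45}, {p64} × {x44, x46}, {p62} × {x44, x45, x46}, {p62, p63, p64} × {x44}, {p62, p63, p64} × {x46}, {p64} × {x44, x45, x46}, {p62, p64} × {x44, x45}, {p62, p64} × {x44, x46}, {p63, p64} × {x44, x45}, {p63, p64} × {x44, x46}, {p62, p64} × {x44, x45, x46}, {p62, p63, p64} × {x44, x45}, {p62, p63, p64} × {x44, x46}, {p63, p64} × {x44, x45, x46}, {p62, p63, p64} × {x44, x45, x46}}; |τ_{X×Y}| = 108.

Enumerate products U × V with U ∈ τ_X, V ∈ τ_Y (deduplicated):
  ∅ × ∅ = {} (∅)
  {p62} × {x44} = {(p62,x44)}
  {p62} × {x46} = {(p62,x46)}
  {p64} × {x44} = {(p64,x44)}
  {p64} × {x46} = {(p64,x46)}
  {p62} × {x44, x45} = {(p62,x44), (p62,x45)}
  {p62} × {x44, x46} = {(p62,x44), (p62,x46)}
  {p62, p64} × {x44} = {(p62,x44), (p64,x44)}
  {p62, p64} × {x46} = {(p62,x46), (p64,x46)}
  {p63, p64} × {x44} = {(p63,x44), (p64,x44)}
  {p63, p64} × {x46} = {(p63,x46), (p64,x46)}
  {p64} × {x44, x45} = {(p64,x44), (p64,x45)}
  {p64} × {x44, x46} = {(p64,x44), (p64,x46)}
  {p62} × {x44, x45, x46} = {(p62,x44), (p62,x45), (p62,x46)}
  {p62, p63, p64} × {x44} = {(p62,x44), (p63,x44), (p64,x44)}
  {p62, p63, p64} × {x46} = {(p62,x46), (p63,x46), (p64,x46)}
  {p64} × {x44, x45, x46} = {(p64,x44), (p64,x45), (p64,x46)}
  {p62, p64} × {x44, x45} = {(p62,x44), (p62,x45), (p64,x44), (p64,x45)}
  {p62, p64} × {x44, x46} = {(p62,x44), (p62,x46), (p64,x44), (p64,x46)}
  {p63, p64} × {x44, x45} = {(p63,x44), (p63,x45), (p64,x44), (p64,x45)}
  {p63, p64} × {x44, x46} = {(p63,x44), (p63,x46), (p64,x44), (p64,x46)}
  {p62, p64} × {x44, x45, x46} = {(p62,x44), (p62,x45), (p62,x46), (p64,x44), (p64,x45), (p64,x46)}
  {p62, p63, p64} × {x44, x45} = {(p62,x44), (p62,x45), (p63,x44), (p63,x45), (p64,x44), (p64,x45)}
  {p62, p63, p64} × {x44, x46} = {(p62,x44), (p62,x46), (p63,x44), (p63,x46), (p64,x44), (p64,x46)}
  {p63, p64} × {x44, x45, x46} = {(p63,x44), (p63,x45), (p63,x46), (p64,x44), (p64,x45), (p64,x46)}
  {p62, p63, p64} × {x44, x45, x46} = {(p62,x44), (p62,x45), (p62,x46), (p63,x44), (p63,x45), (p63,x46), (p64,x44), (p64,x45), (p64,x46)}
These 26 distinct sets form the basis B.
Close under arbitrary unions to get τ_{X×Y}; counting gives |τ_{X×Y}| = 108.


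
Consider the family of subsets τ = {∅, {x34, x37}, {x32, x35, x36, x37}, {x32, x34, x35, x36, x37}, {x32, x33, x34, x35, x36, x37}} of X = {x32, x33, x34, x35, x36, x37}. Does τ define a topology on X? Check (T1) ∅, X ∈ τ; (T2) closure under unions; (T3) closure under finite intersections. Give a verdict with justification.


τ is NOT a topology on X.

Axiom (T1): ∅ ∈ τ? Yes; X ∈ τ? Yes.
Axiom (T2/T3): check pairwise unions and intersections of members of τ.
Counterexample for (T3): {x34, x37} ∩ {x32, x35, x36, x37} = {x37} ∉ τ. Therefore τ is NOT a topology.


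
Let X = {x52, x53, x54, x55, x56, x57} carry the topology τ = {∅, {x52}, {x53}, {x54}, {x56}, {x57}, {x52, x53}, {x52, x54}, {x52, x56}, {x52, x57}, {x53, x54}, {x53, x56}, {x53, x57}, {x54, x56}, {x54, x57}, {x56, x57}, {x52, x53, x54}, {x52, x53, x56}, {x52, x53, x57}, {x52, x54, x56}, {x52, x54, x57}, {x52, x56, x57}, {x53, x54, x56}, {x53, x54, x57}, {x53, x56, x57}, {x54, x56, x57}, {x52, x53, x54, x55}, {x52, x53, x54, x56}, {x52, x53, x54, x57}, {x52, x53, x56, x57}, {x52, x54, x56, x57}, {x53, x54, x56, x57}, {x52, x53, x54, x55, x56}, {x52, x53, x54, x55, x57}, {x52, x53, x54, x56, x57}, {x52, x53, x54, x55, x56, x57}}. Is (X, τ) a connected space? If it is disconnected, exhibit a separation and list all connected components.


(X, τ) is disconnected; components = [{x56}, {x57}, {x52, x53, x54, x55}].

Find clopen sets (U ∈ τ with X ∖ U ∈ τ):
  U = ∅, X ∖ U = {x52, x53, x54, x55, x56, x57} — both open, so U is clopen.
  U = {x56}, X ∖ U = {x52, x53, x54, x55, x57} — both open, so U is clopen.
  U = {x57}, X ∖ U = {x52, x53, x54, x55, x56} — both open, so U is clopen.
  U = {x56, x57}, X ∖ U = {x52, x53, x54, x55} — both open, so U is clopen.
  U = {x52, x53, x54, x55}, X ∖ U = {x56, x57} — both open, so U is clopen.
  U = {x52, x53, x54, x55, x56}, X ∖ U = {x57} — both open, so U is clopen.
  U = {x52, x53, x54, x55, x57}, X ∖ U = {x56} — both open, so U is clopen.
  U = {x52, x53, x54, x55, x56, x57}, X ∖ U = ∅ — both open, so U is clopen.
Nontrivial clopen(s) exist: e.g. {x56}. So (X, τ) is disconnected.
Compute connected components by grouping points that agree on all clopens:
  component: {x56}
  component: {x57}
  component: {x52, x53, x54, x55}


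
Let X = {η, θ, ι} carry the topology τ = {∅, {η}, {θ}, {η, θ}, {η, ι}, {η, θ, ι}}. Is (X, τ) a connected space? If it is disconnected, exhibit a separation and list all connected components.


(X, τ) is disconnected; components = [{θ}, {η, ι}].

Find clopen sets (U ∈ τ with X ∖ U ∈ τ):
  U = ∅, X ∖ U = {η, θ, ι} — both open, so U is clopen.
  U = {θ}, X ∖ U = {η, ι} — both open, so U is clopen.
  U = {η, ι}, X ∖ U = {θ} — both open, so U is clopen.
  U = {η, θ, ι}, X ∖ U = ∅ — both open, so U is clopen.
Nontrivial clopen(s) exist: e.g. {η, ι}. So (X, τ) is disconnected.
Compute connected components by grouping points that agree on all clopens:
  component: {θ}
  component: {η, ι}


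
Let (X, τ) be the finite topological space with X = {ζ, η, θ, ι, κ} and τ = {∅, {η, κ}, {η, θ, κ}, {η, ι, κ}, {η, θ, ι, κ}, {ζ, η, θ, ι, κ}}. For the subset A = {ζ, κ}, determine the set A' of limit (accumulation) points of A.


A' = {ζ, η, θ, ι}

For each x ∈ X, list the open sets U ∈ τ with x ∈ U, then check whether U ∩ (A ∖ {x}) ≠ ∅ for every such U.
  x = ζ: opens ∋ x are {ζ, η, θ, ι, κ}; each meets A ∖ {ζ}, so x IS a limit point.
  x = η: opens ∋ x are {η, κ}, {η, θ, κ}, {η, ι, κ}, {η, θ, ι, κ}, {ζ, η, θ, ι, κ}; each meets A ∖ {η}, so x IS a limit point.
  x = θ: opens ∋ x are {η, θ, κ}, {η, θ, ι, κ}, {ζ, η, θ, ι, κ}; each meets A ∖ {θ}, so x IS a limit point.
  x = ι: opens ∋ x are {η, ι, κ}, {η, θ, ι, κ}, {ζ, η, θ, ι, κ}; each meets A ∖ {ι}, so x IS a limit point.
  x = κ: open {η, κ} ∋ x has {η, κ} ∩ (A ∖ {κ}) = ∅, so x is NOT a limit point.
Collecting: A' = {ζ, η, θ, ι}.


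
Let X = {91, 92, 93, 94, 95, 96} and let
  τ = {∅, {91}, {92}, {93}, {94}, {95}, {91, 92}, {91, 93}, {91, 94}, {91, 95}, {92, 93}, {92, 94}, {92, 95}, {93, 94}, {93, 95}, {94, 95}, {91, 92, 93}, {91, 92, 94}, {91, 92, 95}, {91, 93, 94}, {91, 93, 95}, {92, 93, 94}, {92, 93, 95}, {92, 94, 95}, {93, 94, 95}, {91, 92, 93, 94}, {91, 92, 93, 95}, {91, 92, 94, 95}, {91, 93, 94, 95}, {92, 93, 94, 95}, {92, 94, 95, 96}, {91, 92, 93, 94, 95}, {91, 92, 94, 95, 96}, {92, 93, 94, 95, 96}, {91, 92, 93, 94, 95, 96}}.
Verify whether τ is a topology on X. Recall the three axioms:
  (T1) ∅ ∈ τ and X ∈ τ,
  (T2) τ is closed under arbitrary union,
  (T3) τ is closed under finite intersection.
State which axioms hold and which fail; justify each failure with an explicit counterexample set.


τ is NOT a topology on X.

Axiom (T1): ∅ ∈ τ? Yes; X ∈ τ? Yes.
Axiom (T2/T3): check pairwise unions and intersections of members of τ.
Counterexample for (T2): {91} ∪ {94, 95} = {91, 94, 95} ∉ τ. Therefore τ is NOT a topology.


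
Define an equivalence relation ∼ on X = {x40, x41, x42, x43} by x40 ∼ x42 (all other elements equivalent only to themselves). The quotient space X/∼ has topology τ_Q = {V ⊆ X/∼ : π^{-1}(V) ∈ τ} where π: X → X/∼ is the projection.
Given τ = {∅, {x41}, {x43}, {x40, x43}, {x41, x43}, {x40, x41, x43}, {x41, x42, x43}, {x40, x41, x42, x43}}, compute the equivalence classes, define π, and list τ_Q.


X/∼ = {[x40=x42], [x41], [x43]}; |τ_Q| = 5.

Equivalence classes: [x40=x42], [x41], [x43].
Quotient map π: X → X/∼ sends x40 ↦ [x40=x42], x41 ↦ [x41], x42 ↦ [x40=x42], x43 ↦ [x43].
For each subset V ⊆ X/∼, compute π^{-1}(V) ⊆ X and check whether π^{-1}(V) ∈ τ. V is open in τ_Q iff π^{-1}(V) ∈ τ.
  V = {}: π^{-1}(V) = ∅ ∈ τ ✓.
  V = {[x40=x42]}: π^{-1}(V) = {x40, x42} ∉ τ ✗.
  V = {[x41]}: π^{-1}(V) = {x41} ∈ τ ✓.
  V = {[x40=x42], [x41]}: π^{-1}(V) = {x40, x41, x42} ∉ τ ✗.
  V = {[x43]}: π^{-1}(V) = {x43} ∈ τ ✓.
  V = {[x40=x42], [x43]}: π^{-1}(V) = {x40, x42, x43} ∉ τ ✗.
  V = {[x41], [x43]}: π^{-1}(V) = {x41, x43} ∈ τ ✓.
  V = {[x40=x42], [x41], [x43]}: π^{-1}(V) = {x40, x41, x42, x43} ∈ τ ✓.
Open sets in the quotient: τ_Q = {{}, {[x41]}, {[x43]}, {[x41], [x43]}, {[x40=x42], [x41], [x43]}} (5 elements).


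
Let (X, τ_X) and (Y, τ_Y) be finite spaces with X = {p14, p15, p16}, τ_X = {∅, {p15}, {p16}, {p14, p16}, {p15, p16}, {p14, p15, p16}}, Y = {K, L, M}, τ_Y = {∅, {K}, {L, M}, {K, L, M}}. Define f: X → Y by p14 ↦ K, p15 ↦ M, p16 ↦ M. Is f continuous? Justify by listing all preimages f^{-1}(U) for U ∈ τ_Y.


f is NOT continuous.

Compute f^{-1}(U) for each U ∈ τ_Y:
  U = ∅: f^{-1}(U) = ∅ ∈ τ_X ✓.
  U = {K}: f^{-1}(U) = {p14} ∉ τ_X ✗.
  U = {L, M}: f^{-1}(U) = {p15, p16} ∈ τ_X ✓.
  U = {K, L, M}: f^{-1}(U) = {p14, p15, p16} ∈ τ_X ✓.
Found U = {K} with f^{-1}(U) = {p14} not in τ_X. Therefore f is NOT continuous.


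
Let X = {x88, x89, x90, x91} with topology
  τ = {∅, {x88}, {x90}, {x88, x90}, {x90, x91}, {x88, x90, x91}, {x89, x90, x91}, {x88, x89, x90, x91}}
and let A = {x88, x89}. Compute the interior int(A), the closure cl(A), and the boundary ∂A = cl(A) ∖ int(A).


int(A) = {x88}, cl(A) = {x88, x89}, ∂A = {x89}.

Closed sets in (X, τ) are complements of opens:
  closed(X, τ) = {∅, {x88}, {x89}, {x88, x89}, {x89, x91}, {x88, x89, x91}, {x89, x90, x91}, {x88, x89, x90, x91}}.
int(A) = ⋃ {U ∈ τ : U ⊆ A}. Opens contained in A: ∅, {x88}.
Taking the union of these: int(A) = {x88}.
cl(A) = ⋂ {C closed : A ⊆ C}. Closed sets containing A: {x88, x89}, {x88, x89, x91}, {x88, x89, x90, x91}.
Intersecting these: cl(A) = {x88, x89}.
∂A = cl(A) ∖ int(A) = {x88, x89} ∖ {x88} = {x89}.


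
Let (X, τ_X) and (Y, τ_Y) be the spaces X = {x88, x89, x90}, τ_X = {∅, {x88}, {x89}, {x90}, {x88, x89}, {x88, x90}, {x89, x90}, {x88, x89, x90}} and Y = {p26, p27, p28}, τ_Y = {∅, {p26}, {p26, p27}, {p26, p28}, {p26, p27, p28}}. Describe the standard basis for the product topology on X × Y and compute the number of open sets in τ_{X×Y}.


Basis B = {∅ × ∅, {x88} × {p26}, {x89} × {p26}, {x90} × {p26}, {x88} × {p26, p27}, {x88} × {p26, p28}, {x88, x89} × {p26}, {x88, x90} × {p26}, {x89} × {p26, p27}, {x89} × {p26, p28}, {x89, x90} × {p26}, {x90} × {p26, p27}, {x90} × {p26, p28}, {x88} × {p26, p27, p28}, {x88, x89, x90} × {p26}, {x89} × {p26, p27, p28}, {x90} × {p26, p27, p28}, {x88, x89} × {p26, p27}, {x88, x90} × {p26, p27}, {x88, x89} × {p26, p28}, {x88, x90} × {p26, p28}, {x89, x90} × {p26, p27}, {x89, x90} × {p26, p28}, {x88, x89} × {p26, p27, p28}, {x88, x90} × {p26, p27, p28}, {x88, x89, x90} × {p26, p27}, {x88, x89, x90} × {p26, p28}, {x89, x90} × {p26, p27, p28}, {x88, x89, x90} × {p26, p27, p28}}; |τ_{X×Y}| = 125.

Enumerate products U × V with U ∈ τ_X, V ∈ τ_Y (deduplicated):
  ∅ × ∅ = {} (∅)
  {x88} × {p26} = {(x88,p26)}
  {x89} × {p26} = {(x89,p26)}
  {x90} × {p26} = {(x90,p26)}
  {x88} × {p26, p27} = {(x88,p26), (x88,p27)}
  {x88} × {p26, p28} = {(x88,p26), (x88,p28)}
  {x88, x89} × {p26} = {(x88,p26), (x89,p26)}
  {x88, x90} × {p26} = {(x88,p26), (x90,p26)}
  {x89} × {p26, p27} = {(x89,p26), (x89,p27)}
  {x89} × {p26, p28} = {(x89,p26), (x89,p28)}
  {x89, x90} × {p26} = {(x89,p26), (x90,p26)}
  {x90} × {p26, p27} = {(x90,p26), (x90,p27)}
  {x90} × {p26, p28} = {(x90,p26), (x90,p28)}
  {x88} × {p26, p27, p28} = {(x88,p26), (x88,p27), (x88,p28)}
  {x88, x89, x90} × {p26} = {(x88,p26), (x89,p26), (x90,p26)}
  {x89} × {p26, p27, p28} = {(x89,p26), (x89,p27), (x89,p28)}
  {x90} × {p26, p27, p28} = {(x90,p26), (x90,p27), (x90,p28)}
  {x88, x89} × {p26, p27} = {(x88,p26), (x88,p27), (x89,p26), (x89,p27)}
  {x88, x90} × {p26, p27} = {(x88,p26), (x88,p27), (x90,p26), (x90,p27)}
  {x88, x89} × {p26, p28} = {(x88,p26), (x88,p28), (x89,p26), (x89,p28)}
  {x88, x90} × {p26, p28} = {(x88,p26), (x88,p28), (x90,p26), (x90,p28)}
  {x89, x90} × {p26, p27} = {(x89,p26), (x89,p27), (x90,p26), (x90,p27)}
  {x89, x90} × {p26, p28} = {(x89,p26), (x89,p28), (x90,p26), (x90,p28)}
  {x88, x89} × {p26, p27, p28} = {(x88,p26), (x88,p27), (x88,p28), (x89,p26), (x89,p27), (x89,p28)}
  {x88, x90} × {p26, p27, p28} = {(x88,p26), (x88,p27), (x88,p28), (x90,p26), (x90,p27), (x90,p28)}
  {x88, x89, x90} × {p26, p27} = {(x88,p26), (x88,p27), (x89,p26), (x89,p27), (x90,p26), (x90,p27)}
  {x88, x89, x90} × {p26, p28} = {(x88,p26), (x88,p28), (x89,p26), (x89,p28), (x90,p26), (x90,p28)}
  {x89, x90} × {p26, p27, p28} = {(x89,p26), (x89,p27), (x89,p28), (x90,p26), (x90,p27), (x90,p28)}
  {x88, x89, x90} × {p26, p27, p28} = {(x88,p26), (x88,p27), (x88,p28), (x89,p26), (x89,p27), (x89,p28), (x90,p26), (x90,p27), (x90,p28)}
These 29 distinct sets form the basis B.
Close under arbitrary unions to get τ_{X×Y}; counting gives |τ_{X×Y}| = 125.


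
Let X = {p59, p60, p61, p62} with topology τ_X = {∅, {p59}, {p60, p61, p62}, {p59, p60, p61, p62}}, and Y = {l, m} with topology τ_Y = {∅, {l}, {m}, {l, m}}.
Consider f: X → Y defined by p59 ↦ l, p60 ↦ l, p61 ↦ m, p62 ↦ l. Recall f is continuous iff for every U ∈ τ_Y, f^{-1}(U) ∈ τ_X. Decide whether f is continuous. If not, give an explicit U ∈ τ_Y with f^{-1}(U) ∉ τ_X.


f is NOT continuous.

Compute f^{-1}(U) for each U ∈ τ_Y:
  U = ∅: f^{-1}(U) = ∅ ∈ τ_X ✓.
  U = {l}: f^{-1}(U) = {p59, p60, p62} ∉ τ_X ✗.
  U = {m}: f^{-1}(U) = {p61} ∉ τ_X ✗.
  U = {l, m}: f^{-1}(U) = {p59, p60, p61, p62} ∈ τ_X ✓.
Found U = {l} with f^{-1}(U) = {p59, p60, p62} not in τ_X. Therefore f is NOT continuous.
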